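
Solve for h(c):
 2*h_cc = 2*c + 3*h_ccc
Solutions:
 h(c) = C1 + C2*c + C3*exp(2*c/3) + c^3/6 + 3*c^2/4


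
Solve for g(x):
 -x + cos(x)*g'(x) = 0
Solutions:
 g(x) = C1 + Integral(x/cos(x), x)


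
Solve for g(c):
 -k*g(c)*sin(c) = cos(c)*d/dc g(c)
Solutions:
 g(c) = C1*exp(k*log(cos(c)))


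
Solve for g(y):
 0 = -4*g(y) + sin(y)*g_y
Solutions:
 g(y) = C1*(cos(y)^2 - 2*cos(y) + 1)/(cos(y)^2 + 2*cos(y) + 1)


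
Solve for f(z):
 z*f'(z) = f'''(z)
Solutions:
 f(z) = C1 + Integral(C2*airyai(z) + C3*airybi(z), z)


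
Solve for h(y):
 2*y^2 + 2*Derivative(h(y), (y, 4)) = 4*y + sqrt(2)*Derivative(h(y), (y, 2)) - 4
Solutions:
 h(y) = C1 + C2*y + C3*exp(-2^(3/4)*y/2) + C4*exp(2^(3/4)*y/2) + sqrt(2)*y^4/12 - sqrt(2)*y^3/3 + y^2*(sqrt(2) + 2)


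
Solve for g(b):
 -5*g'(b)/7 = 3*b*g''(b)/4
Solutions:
 g(b) = C1 + C2*b^(1/21)


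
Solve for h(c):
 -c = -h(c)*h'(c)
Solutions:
 h(c) = -sqrt(C1 + c^2)
 h(c) = sqrt(C1 + c^2)


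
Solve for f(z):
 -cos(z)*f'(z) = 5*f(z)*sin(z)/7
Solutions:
 f(z) = C1*cos(z)^(5/7)


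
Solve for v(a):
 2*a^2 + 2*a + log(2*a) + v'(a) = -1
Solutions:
 v(a) = C1 - 2*a^3/3 - a^2 - a*log(a) - a*log(2)


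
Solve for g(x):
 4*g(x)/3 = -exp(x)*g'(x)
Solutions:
 g(x) = C1*exp(4*exp(-x)/3)


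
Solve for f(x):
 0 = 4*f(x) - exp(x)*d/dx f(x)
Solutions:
 f(x) = C1*exp(-4*exp(-x))


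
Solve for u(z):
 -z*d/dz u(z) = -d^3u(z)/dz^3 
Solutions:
 u(z) = C1 + Integral(C2*airyai(z) + C3*airybi(z), z)


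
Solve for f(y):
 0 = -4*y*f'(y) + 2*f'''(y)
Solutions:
 f(y) = C1 + Integral(C2*airyai(2^(1/3)*y) + C3*airybi(2^(1/3)*y), y)


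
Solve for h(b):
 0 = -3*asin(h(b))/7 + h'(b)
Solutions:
 Integral(1/asin(_y), (_y, h(b))) = C1 + 3*b/7


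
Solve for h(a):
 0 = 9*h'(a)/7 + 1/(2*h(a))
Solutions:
 h(a) = -sqrt(C1 - 7*a)/3
 h(a) = sqrt(C1 - 7*a)/3


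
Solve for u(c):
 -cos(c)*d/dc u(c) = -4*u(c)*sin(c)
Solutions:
 u(c) = C1/cos(c)^4


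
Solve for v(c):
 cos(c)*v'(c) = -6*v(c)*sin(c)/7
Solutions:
 v(c) = C1*cos(c)^(6/7)


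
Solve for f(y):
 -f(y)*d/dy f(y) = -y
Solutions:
 f(y) = -sqrt(C1 + y^2)
 f(y) = sqrt(C1 + y^2)


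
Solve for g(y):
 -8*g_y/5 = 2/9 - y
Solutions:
 g(y) = C1 + 5*y^2/16 - 5*y/36


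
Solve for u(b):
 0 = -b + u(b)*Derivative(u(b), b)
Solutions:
 u(b) = -sqrt(C1 + b^2)
 u(b) = sqrt(C1 + b^2)


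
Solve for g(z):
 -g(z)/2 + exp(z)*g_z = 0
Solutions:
 g(z) = C1*exp(-exp(-z)/2)


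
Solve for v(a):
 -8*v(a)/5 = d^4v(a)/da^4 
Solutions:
 v(a) = (C1*sin(2^(1/4)*5^(3/4)*a/5) + C2*cos(2^(1/4)*5^(3/4)*a/5))*exp(-2^(1/4)*5^(3/4)*a/5) + (C3*sin(2^(1/4)*5^(3/4)*a/5) + C4*cos(2^(1/4)*5^(3/4)*a/5))*exp(2^(1/4)*5^(3/4)*a/5)


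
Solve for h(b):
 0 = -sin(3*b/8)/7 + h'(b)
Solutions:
 h(b) = C1 - 8*cos(3*b/8)/21


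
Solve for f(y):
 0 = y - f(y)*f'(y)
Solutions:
 f(y) = -sqrt(C1 + y^2)
 f(y) = sqrt(C1 + y^2)


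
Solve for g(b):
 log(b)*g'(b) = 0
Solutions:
 g(b) = C1


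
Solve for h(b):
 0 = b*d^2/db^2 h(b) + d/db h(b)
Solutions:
 h(b) = C1 + C2*log(b)


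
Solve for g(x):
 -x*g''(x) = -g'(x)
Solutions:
 g(x) = C1 + C2*x^2


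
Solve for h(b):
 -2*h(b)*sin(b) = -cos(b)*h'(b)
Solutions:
 h(b) = C1/cos(b)^2


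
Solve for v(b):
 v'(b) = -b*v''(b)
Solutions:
 v(b) = C1 + C2*log(b)


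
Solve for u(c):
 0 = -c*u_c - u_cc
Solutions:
 u(c) = C1 + C2*erf(sqrt(2)*c/2)


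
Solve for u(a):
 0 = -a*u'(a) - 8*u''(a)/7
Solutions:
 u(a) = C1 + C2*erf(sqrt(7)*a/4)


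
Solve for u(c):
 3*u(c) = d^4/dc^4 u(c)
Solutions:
 u(c) = C1*exp(-3^(1/4)*c) + C2*exp(3^(1/4)*c) + C3*sin(3^(1/4)*c) + C4*cos(3^(1/4)*c)


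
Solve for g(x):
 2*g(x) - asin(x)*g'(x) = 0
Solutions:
 g(x) = C1*exp(2*Integral(1/asin(x), x))


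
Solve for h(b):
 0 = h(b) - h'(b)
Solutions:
 h(b) = C1*exp(b)


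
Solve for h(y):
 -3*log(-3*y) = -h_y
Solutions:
 h(y) = C1 + 3*y*log(-y) + 3*y*(-1 + log(3))


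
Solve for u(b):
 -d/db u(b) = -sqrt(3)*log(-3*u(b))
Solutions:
 -sqrt(3)*Integral(1/(log(-_y) + log(3)), (_y, u(b)))/3 = C1 - b


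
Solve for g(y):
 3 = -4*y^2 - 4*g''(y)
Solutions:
 g(y) = C1 + C2*y - y^4/12 - 3*y^2/8


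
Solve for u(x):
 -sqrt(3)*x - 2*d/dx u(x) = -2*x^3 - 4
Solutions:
 u(x) = C1 + x^4/4 - sqrt(3)*x^2/4 + 2*x


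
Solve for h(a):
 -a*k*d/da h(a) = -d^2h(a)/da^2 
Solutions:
 h(a) = Piecewise((-sqrt(2)*sqrt(pi)*C1*erf(sqrt(2)*a*sqrt(-k)/2)/(2*sqrt(-k)) - C2, (k > 0) | (k < 0)), (-C1*a - C2, True))


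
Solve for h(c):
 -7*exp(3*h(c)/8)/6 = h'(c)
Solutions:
 h(c) = 8*log(1/(C1 + 7*c))/3 + 32*log(2)/3
 h(c) = 8*log(2^(1/3)*(-1 - sqrt(3)*I)*(1/(C1 + 7*c))^(1/3))
 h(c) = 8*log(2^(1/3)*(-1 + sqrt(3)*I)*(1/(C1 + 7*c))^(1/3))


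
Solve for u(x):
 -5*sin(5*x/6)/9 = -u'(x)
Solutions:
 u(x) = C1 - 2*cos(5*x/6)/3


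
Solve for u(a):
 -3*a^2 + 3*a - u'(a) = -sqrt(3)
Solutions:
 u(a) = C1 - a^3 + 3*a^2/2 + sqrt(3)*a


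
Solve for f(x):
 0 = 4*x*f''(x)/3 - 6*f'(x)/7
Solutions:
 f(x) = C1 + C2*x^(23/14)


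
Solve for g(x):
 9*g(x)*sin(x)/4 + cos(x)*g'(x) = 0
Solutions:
 g(x) = C1*cos(x)^(9/4)


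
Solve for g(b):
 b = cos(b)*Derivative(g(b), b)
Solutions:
 g(b) = C1 + Integral(b/cos(b), b)


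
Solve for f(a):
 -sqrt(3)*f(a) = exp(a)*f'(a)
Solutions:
 f(a) = C1*exp(sqrt(3)*exp(-a))


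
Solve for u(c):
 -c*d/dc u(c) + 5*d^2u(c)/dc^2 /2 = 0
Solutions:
 u(c) = C1 + C2*erfi(sqrt(5)*c/5)


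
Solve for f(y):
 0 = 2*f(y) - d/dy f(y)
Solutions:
 f(y) = C1*exp(2*y)


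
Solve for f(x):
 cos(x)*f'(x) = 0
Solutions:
 f(x) = C1


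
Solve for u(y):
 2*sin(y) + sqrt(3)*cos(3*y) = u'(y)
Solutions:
 u(y) = C1 + sqrt(3)*sin(3*y)/3 - 2*cos(y)


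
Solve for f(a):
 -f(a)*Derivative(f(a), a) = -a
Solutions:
 f(a) = -sqrt(C1 + a^2)
 f(a) = sqrt(C1 + a^2)


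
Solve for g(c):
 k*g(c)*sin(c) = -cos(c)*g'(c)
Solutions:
 g(c) = C1*exp(k*log(cos(c)))


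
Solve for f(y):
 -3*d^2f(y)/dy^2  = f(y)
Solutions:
 f(y) = C1*sin(sqrt(3)*y/3) + C2*cos(sqrt(3)*y/3)


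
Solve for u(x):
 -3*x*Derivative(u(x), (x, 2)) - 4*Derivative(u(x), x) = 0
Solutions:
 u(x) = C1 + C2/x^(1/3)


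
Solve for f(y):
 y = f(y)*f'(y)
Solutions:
 f(y) = -sqrt(C1 + y^2)
 f(y) = sqrt(C1 + y^2)


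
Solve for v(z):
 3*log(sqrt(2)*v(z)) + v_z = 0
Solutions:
 2*Integral(1/(2*log(_y) + log(2)), (_y, v(z)))/3 = C1 - z


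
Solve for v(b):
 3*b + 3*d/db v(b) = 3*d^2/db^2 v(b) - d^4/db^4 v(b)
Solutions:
 v(b) = C1 + C2*exp(2^(1/3)*b*(2/(sqrt(5) + 3)^(1/3) + 2^(1/3)*(sqrt(5) + 3)^(1/3))/4)*sin(2^(1/3)*sqrt(3)*b*(-2^(1/3)*(sqrt(5) + 3)^(1/3) + 2/(sqrt(5) + 3)^(1/3))/4) + C3*exp(2^(1/3)*b*(2/(sqrt(5) + 3)^(1/3) + 2^(1/3)*(sqrt(5) + 3)^(1/3))/4)*cos(2^(1/3)*sqrt(3)*b*(-2^(1/3)*(sqrt(5) + 3)^(1/3) + 2/(sqrt(5) + 3)^(1/3))/4) + C4*exp(-2^(1/3)*b*((sqrt(5) + 3)^(-1/3) + 2^(1/3)*(sqrt(5) + 3)^(1/3)/2)) - b^2/2 - b


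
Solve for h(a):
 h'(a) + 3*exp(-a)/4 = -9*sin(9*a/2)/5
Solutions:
 h(a) = C1 + 2*cos(9*a/2)/5 + 3*exp(-a)/4


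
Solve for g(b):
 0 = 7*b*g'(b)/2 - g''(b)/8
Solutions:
 g(b) = C1 + C2*erfi(sqrt(14)*b)


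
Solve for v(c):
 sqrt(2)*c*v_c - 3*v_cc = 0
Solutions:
 v(c) = C1 + C2*erfi(2^(3/4)*sqrt(3)*c/6)


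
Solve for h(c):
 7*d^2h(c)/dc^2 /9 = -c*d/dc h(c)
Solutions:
 h(c) = C1 + C2*erf(3*sqrt(14)*c/14)


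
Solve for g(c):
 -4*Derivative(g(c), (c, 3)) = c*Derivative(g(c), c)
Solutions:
 g(c) = C1 + Integral(C2*airyai(-2^(1/3)*c/2) + C3*airybi(-2^(1/3)*c/2), c)


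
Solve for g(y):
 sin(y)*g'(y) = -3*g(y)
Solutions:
 g(y) = C1*(cos(y) + 1)^(3/2)/(cos(y) - 1)^(3/2)


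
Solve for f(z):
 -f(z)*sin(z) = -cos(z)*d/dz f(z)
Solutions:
 f(z) = C1/cos(z)


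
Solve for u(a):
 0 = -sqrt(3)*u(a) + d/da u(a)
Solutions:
 u(a) = C1*exp(sqrt(3)*a)


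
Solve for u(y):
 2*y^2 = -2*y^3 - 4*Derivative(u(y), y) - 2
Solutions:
 u(y) = C1 - y^4/8 - y^3/6 - y/2


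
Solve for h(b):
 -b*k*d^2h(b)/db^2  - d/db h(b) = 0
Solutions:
 h(b) = C1 + b^(((re(k) - 1)*re(k) + im(k)^2)/(re(k)^2 + im(k)^2))*(C2*sin(log(b)*Abs(im(k))/(re(k)^2 + im(k)^2)) + C3*cos(log(b)*im(k)/(re(k)^2 + im(k)^2)))


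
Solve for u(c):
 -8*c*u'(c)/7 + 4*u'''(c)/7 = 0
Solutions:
 u(c) = C1 + Integral(C2*airyai(2^(1/3)*c) + C3*airybi(2^(1/3)*c), c)


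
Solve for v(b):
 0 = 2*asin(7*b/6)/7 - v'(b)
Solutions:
 v(b) = C1 + 2*b*asin(7*b/6)/7 + 2*sqrt(36 - 49*b^2)/49


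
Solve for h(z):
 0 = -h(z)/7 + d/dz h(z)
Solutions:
 h(z) = C1*exp(z/7)


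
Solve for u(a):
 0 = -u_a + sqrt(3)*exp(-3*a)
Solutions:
 u(a) = C1 - sqrt(3)*exp(-3*a)/3


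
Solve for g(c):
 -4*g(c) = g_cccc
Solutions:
 g(c) = (C1*sin(c) + C2*cos(c))*exp(-c) + (C3*sin(c) + C4*cos(c))*exp(c)


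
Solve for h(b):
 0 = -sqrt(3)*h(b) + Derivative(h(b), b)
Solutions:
 h(b) = C1*exp(sqrt(3)*b)


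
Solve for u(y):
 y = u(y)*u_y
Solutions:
 u(y) = -sqrt(C1 + y^2)
 u(y) = sqrt(C1 + y^2)


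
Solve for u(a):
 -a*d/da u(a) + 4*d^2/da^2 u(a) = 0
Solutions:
 u(a) = C1 + C2*erfi(sqrt(2)*a/4)


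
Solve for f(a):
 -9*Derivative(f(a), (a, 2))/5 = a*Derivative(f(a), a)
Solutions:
 f(a) = C1 + C2*erf(sqrt(10)*a/6)


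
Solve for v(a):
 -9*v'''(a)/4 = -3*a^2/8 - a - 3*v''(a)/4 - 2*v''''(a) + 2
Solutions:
 v(a) = C1 + C2*a - a^4/24 - 13*a^3/18 - 23*a^2/6 + (C3*sin(sqrt(15)*a/16) + C4*cos(sqrt(15)*a/16))*exp(9*a/16)


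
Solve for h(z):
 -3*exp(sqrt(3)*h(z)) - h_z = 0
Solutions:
 h(z) = sqrt(3)*(2*log(1/(C1 + 3*z)) - log(3))/6


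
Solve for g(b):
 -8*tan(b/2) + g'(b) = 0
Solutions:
 g(b) = C1 - 16*log(cos(b/2))


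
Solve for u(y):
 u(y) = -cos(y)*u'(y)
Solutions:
 u(y) = C1*sqrt(sin(y) - 1)/sqrt(sin(y) + 1)


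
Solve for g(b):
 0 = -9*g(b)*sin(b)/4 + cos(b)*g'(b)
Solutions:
 g(b) = C1/cos(b)^(9/4)


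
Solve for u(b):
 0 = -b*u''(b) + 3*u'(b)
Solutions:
 u(b) = C1 + C2*b^4


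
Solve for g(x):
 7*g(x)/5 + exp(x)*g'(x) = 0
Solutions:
 g(x) = C1*exp(7*exp(-x)/5)


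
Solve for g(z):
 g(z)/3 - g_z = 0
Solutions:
 g(z) = C1*exp(z/3)


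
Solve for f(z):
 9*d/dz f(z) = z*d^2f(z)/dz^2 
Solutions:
 f(z) = C1 + C2*z^10


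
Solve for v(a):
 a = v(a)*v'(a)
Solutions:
 v(a) = -sqrt(C1 + a^2)
 v(a) = sqrt(C1 + a^2)


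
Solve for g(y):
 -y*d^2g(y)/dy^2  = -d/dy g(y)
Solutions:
 g(y) = C1 + C2*y^2


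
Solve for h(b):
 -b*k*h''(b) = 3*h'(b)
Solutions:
 h(b) = C1 + b^(((re(k) - 3)*re(k) + im(k)^2)/(re(k)^2 + im(k)^2))*(C2*sin(3*log(b)*Abs(im(k))/(re(k)^2 + im(k)^2)) + C3*cos(3*log(b)*im(k)/(re(k)^2 + im(k)^2)))


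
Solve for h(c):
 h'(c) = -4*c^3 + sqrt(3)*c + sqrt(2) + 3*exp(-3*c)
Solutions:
 h(c) = C1 - c^4 + sqrt(3)*c^2/2 + sqrt(2)*c - exp(-3*c)


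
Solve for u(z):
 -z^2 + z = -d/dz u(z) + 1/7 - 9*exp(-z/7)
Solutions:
 u(z) = C1 + z^3/3 - z^2/2 + z/7 + 63*exp(-z/7)


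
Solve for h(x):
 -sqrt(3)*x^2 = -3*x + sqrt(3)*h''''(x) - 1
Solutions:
 h(x) = C1 + C2*x + C3*x^2 + C4*x^3 - x^6/360 + sqrt(3)*x^5/120 + sqrt(3)*x^4/72


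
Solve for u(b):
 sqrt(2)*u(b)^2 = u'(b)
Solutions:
 u(b) = -1/(C1 + sqrt(2)*b)


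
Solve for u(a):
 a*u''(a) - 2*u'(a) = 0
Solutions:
 u(a) = C1 + C2*a^3


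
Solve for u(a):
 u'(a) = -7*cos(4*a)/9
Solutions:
 u(a) = C1 - 7*sin(4*a)/36


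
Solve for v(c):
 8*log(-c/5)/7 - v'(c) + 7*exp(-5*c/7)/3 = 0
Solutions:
 v(c) = C1 + 8*c*log(-c)/7 + 8*c*(-log(5) - 1)/7 - 49*exp(-5*c/7)/15


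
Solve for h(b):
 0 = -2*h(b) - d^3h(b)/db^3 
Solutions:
 h(b) = C3*exp(-2^(1/3)*b) + (C1*sin(2^(1/3)*sqrt(3)*b/2) + C2*cos(2^(1/3)*sqrt(3)*b/2))*exp(2^(1/3)*b/2)


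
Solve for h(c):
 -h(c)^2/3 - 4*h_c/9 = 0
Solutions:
 h(c) = 4/(C1 + 3*c)


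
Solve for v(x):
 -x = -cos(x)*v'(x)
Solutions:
 v(x) = C1 + Integral(x/cos(x), x)


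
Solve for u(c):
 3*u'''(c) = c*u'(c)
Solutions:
 u(c) = C1 + Integral(C2*airyai(3^(2/3)*c/3) + C3*airybi(3^(2/3)*c/3), c)


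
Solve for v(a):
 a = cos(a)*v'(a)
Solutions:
 v(a) = C1 + Integral(a/cos(a), a)


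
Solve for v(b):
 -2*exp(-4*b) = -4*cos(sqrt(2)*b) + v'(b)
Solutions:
 v(b) = C1 + 2*sqrt(2)*sin(sqrt(2)*b) + exp(-4*b)/2


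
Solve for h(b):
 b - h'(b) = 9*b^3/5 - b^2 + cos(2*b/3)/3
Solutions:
 h(b) = C1 - 9*b^4/20 + b^3/3 + b^2/2 - sin(2*b/3)/2


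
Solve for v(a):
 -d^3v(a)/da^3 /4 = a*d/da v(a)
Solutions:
 v(a) = C1 + Integral(C2*airyai(-2^(2/3)*a) + C3*airybi(-2^(2/3)*a), a)


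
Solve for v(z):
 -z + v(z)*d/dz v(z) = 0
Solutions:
 v(z) = -sqrt(C1 + z^2)
 v(z) = sqrt(C1 + z^2)


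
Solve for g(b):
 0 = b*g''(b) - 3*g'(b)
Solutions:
 g(b) = C1 + C2*b^4


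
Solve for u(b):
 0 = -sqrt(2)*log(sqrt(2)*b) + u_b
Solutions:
 u(b) = C1 + sqrt(2)*b*log(b) - sqrt(2)*b + sqrt(2)*b*log(2)/2


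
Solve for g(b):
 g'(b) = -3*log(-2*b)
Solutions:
 g(b) = C1 - 3*b*log(-b) + 3*b*(1 - log(2))


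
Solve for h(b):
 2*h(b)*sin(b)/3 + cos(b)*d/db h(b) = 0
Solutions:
 h(b) = C1*cos(b)^(2/3)


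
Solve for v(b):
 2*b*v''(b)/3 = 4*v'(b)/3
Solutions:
 v(b) = C1 + C2*b^3


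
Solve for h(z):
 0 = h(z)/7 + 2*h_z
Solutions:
 h(z) = C1*exp(-z/14)


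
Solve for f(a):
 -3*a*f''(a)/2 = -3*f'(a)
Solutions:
 f(a) = C1 + C2*a^3


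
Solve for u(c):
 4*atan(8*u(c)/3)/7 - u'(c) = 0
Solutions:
 Integral(1/atan(8*_y/3), (_y, u(c))) = C1 + 4*c/7


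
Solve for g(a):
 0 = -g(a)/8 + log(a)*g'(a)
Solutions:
 g(a) = C1*exp(li(a)/8)


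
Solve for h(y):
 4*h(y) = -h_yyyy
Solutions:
 h(y) = (C1*sin(y) + C2*cos(y))*exp(-y) + (C3*sin(y) + C4*cos(y))*exp(y)


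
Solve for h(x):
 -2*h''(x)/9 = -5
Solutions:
 h(x) = C1 + C2*x + 45*x^2/4


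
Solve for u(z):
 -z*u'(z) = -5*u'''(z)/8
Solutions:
 u(z) = C1 + Integral(C2*airyai(2*5^(2/3)*z/5) + C3*airybi(2*5^(2/3)*z/5), z)


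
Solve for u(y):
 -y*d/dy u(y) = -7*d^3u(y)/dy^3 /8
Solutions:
 u(y) = C1 + Integral(C2*airyai(2*7^(2/3)*y/7) + C3*airybi(2*7^(2/3)*y/7), y)


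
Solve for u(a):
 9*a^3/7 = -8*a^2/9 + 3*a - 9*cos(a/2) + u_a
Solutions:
 u(a) = C1 + 9*a^4/28 + 8*a^3/27 - 3*a^2/2 + 18*sin(a/2)


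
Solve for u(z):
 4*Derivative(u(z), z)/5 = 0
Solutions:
 u(z) = C1


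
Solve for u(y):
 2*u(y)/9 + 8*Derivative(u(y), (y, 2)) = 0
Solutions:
 u(y) = C1*sin(y/6) + C2*cos(y/6)


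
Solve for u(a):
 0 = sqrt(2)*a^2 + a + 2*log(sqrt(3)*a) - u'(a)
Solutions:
 u(a) = C1 + sqrt(2)*a^3/3 + a^2/2 + 2*a*log(a) - 2*a + a*log(3)


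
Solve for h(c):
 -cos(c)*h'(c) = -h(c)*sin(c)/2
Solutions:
 h(c) = C1/sqrt(cos(c))


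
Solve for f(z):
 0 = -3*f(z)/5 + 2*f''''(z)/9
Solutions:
 f(z) = C1*exp(-30^(3/4)*z/10) + C2*exp(30^(3/4)*z/10) + C3*sin(30^(3/4)*z/10) + C4*cos(30^(3/4)*z/10)


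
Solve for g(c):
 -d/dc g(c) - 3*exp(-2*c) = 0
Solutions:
 g(c) = C1 + 3*exp(-2*c)/2


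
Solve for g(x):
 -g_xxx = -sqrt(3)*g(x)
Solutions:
 g(x) = C3*exp(3^(1/6)*x) + (C1*sin(3^(2/3)*x/2) + C2*cos(3^(2/3)*x/2))*exp(-3^(1/6)*x/2)


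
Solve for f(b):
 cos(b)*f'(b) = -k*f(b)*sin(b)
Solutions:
 f(b) = C1*exp(k*log(cos(b)))


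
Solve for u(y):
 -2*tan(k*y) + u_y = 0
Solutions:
 u(y) = C1 + 2*Piecewise((-log(cos(k*y))/k, Ne(k, 0)), (0, True))


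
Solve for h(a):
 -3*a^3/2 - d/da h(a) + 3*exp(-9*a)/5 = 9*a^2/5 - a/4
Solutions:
 h(a) = C1 - 3*a^4/8 - 3*a^3/5 + a^2/8 - exp(-9*a)/15


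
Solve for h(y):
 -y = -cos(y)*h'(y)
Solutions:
 h(y) = C1 + Integral(y/cos(y), y)


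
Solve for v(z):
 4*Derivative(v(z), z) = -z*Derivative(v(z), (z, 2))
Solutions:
 v(z) = C1 + C2/z^3


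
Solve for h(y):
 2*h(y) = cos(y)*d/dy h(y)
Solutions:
 h(y) = C1*(sin(y) + 1)/(sin(y) - 1)


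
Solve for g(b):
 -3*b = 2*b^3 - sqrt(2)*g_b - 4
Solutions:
 g(b) = C1 + sqrt(2)*b^4/4 + 3*sqrt(2)*b^2/4 - 2*sqrt(2)*b


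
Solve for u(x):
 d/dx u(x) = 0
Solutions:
 u(x) = C1


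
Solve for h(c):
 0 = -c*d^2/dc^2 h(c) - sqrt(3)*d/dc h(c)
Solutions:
 h(c) = C1 + C2*c^(1 - sqrt(3))


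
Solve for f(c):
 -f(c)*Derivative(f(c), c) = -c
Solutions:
 f(c) = -sqrt(C1 + c^2)
 f(c) = sqrt(C1 + c^2)


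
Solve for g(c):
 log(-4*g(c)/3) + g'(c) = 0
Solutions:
 Integral(1/(log(-_y) - log(3) + 2*log(2)), (_y, g(c))) = C1 - c


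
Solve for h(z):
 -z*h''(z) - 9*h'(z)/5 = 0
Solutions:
 h(z) = C1 + C2/z^(4/5)


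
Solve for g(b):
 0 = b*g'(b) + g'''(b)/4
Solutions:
 g(b) = C1 + Integral(C2*airyai(-2^(2/3)*b) + C3*airybi(-2^(2/3)*b), b)


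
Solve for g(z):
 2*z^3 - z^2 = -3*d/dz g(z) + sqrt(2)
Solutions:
 g(z) = C1 - z^4/6 + z^3/9 + sqrt(2)*z/3


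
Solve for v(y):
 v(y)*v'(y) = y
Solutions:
 v(y) = -sqrt(C1 + y^2)
 v(y) = sqrt(C1 + y^2)


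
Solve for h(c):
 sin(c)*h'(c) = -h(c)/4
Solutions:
 h(c) = C1*(cos(c) + 1)^(1/8)/(cos(c) - 1)^(1/8)


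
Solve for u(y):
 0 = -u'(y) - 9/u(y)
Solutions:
 u(y) = -sqrt(C1 - 18*y)
 u(y) = sqrt(C1 - 18*y)


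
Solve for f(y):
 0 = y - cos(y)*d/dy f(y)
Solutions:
 f(y) = C1 + Integral(y/cos(y), y)


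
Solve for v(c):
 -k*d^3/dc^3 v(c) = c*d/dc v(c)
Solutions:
 v(c) = C1 + Integral(C2*airyai(c*(-1/k)^(1/3)) + C3*airybi(c*(-1/k)^(1/3)), c)


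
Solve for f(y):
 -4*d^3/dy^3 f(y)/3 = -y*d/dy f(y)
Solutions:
 f(y) = C1 + Integral(C2*airyai(6^(1/3)*y/2) + C3*airybi(6^(1/3)*y/2), y)


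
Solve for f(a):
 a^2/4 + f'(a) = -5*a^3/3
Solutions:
 f(a) = C1 - 5*a^4/12 - a^3/12


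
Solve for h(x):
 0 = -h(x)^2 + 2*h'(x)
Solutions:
 h(x) = -2/(C1 + x)


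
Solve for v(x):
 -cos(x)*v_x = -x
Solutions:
 v(x) = C1 + Integral(x/cos(x), x)


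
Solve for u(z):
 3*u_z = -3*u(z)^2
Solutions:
 u(z) = 1/(C1 + z)


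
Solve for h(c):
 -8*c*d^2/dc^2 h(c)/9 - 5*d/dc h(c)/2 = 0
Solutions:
 h(c) = C1 + C2/c^(29/16)


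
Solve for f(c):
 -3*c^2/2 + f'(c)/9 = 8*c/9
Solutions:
 f(c) = C1 + 9*c^3/2 + 4*c^2


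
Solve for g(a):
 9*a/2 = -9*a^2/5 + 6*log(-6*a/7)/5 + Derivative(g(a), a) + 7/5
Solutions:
 g(a) = C1 + 3*a^3/5 + 9*a^2/4 - 6*a*log(-a)/5 + a*(-6*log(6) - 1 + 6*log(7))/5


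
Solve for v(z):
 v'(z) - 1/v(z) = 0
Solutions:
 v(z) = -sqrt(C1 + 2*z)
 v(z) = sqrt(C1 + 2*z)


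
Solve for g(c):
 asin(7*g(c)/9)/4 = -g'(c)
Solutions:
 Integral(1/asin(7*_y/9), (_y, g(c))) = C1 - c/4


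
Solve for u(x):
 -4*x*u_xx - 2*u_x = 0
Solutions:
 u(x) = C1 + C2*sqrt(x)


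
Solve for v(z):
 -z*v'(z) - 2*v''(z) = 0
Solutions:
 v(z) = C1 + C2*erf(z/2)


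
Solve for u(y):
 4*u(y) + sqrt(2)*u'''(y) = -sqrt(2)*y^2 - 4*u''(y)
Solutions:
 u(y) = C1*exp(y*(-4*sqrt(2) + 8/(3*sqrt(354) + 43*sqrt(2))^(1/3) + (3*sqrt(354) + 43*sqrt(2))^(1/3))/6)*sin(sqrt(3)*y*(-(3*sqrt(354) + 43*sqrt(2))^(1/3) + 8/(3*sqrt(354) + 43*sqrt(2))^(1/3))/6) + C2*exp(y*(-4*sqrt(2) + 8/(3*sqrt(354) + 43*sqrt(2))^(1/3) + (3*sqrt(354) + 43*sqrt(2))^(1/3))/6)*cos(sqrt(3)*y*(-(3*sqrt(354) + 43*sqrt(2))^(1/3) + 8/(3*sqrt(354) + 43*sqrt(2))^(1/3))/6) + C3*exp(-y*(8/(3*sqrt(354) + 43*sqrt(2))^(1/3) + 2*sqrt(2) + (3*sqrt(354) + 43*sqrt(2))^(1/3))/3) - sqrt(2)*y^2/4 + sqrt(2)/2


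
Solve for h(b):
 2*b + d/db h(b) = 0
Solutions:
 h(b) = C1 - b^2


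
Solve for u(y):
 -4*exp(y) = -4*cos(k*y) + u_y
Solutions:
 u(y) = C1 - 4*exp(y) + 4*sin(k*y)/k


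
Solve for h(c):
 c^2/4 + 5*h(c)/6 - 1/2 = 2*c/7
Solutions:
 h(c) = -3*c^2/10 + 12*c/35 + 3/5


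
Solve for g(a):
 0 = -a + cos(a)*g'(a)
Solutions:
 g(a) = C1 + Integral(a/cos(a), a)


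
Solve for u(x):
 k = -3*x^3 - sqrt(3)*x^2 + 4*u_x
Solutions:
 u(x) = C1 + k*x/4 + 3*x^4/16 + sqrt(3)*x^3/12


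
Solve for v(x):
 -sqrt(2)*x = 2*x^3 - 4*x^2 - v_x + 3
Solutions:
 v(x) = C1 + x^4/2 - 4*x^3/3 + sqrt(2)*x^2/2 + 3*x


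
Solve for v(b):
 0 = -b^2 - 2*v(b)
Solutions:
 v(b) = -b^2/2


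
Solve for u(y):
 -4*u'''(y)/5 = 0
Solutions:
 u(y) = C1 + C2*y + C3*y^2


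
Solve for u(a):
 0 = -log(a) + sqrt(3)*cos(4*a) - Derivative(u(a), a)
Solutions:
 u(a) = C1 - a*log(a) + a + sqrt(3)*sin(4*a)/4


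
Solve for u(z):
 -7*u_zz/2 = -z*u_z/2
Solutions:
 u(z) = C1 + C2*erfi(sqrt(14)*z/14)


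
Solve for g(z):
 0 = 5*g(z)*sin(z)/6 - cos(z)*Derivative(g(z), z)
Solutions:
 g(z) = C1/cos(z)^(5/6)


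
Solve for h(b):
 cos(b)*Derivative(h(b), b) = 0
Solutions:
 h(b) = C1


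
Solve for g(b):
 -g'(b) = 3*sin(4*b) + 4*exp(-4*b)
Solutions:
 g(b) = C1 + 3*cos(4*b)/4 + exp(-4*b)


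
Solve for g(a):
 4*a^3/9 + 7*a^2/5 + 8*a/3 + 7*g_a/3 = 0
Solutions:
 g(a) = C1 - a^4/21 - a^3/5 - 4*a^2/7


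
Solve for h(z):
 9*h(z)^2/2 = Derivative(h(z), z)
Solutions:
 h(z) = -2/(C1 + 9*z)


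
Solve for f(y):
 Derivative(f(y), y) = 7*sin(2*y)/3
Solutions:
 f(y) = C1 - 7*cos(2*y)/6


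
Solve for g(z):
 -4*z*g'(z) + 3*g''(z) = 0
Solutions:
 g(z) = C1 + C2*erfi(sqrt(6)*z/3)


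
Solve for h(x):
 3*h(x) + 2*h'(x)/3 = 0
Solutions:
 h(x) = C1*exp(-9*x/2)


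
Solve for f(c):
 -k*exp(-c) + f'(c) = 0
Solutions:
 f(c) = C1 - k*exp(-c)


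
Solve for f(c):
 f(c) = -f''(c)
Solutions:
 f(c) = C1*sin(c) + C2*cos(c)


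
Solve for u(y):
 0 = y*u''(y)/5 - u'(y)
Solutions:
 u(y) = C1 + C2*y^6


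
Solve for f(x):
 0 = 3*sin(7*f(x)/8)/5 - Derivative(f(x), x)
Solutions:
 -3*x/5 + 4*log(cos(7*f(x)/8) - 1)/7 - 4*log(cos(7*f(x)/8) + 1)/7 = C1


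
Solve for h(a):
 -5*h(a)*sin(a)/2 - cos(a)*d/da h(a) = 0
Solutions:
 h(a) = C1*cos(a)^(5/2)


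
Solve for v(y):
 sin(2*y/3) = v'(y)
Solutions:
 v(y) = C1 - 3*cos(2*y/3)/2


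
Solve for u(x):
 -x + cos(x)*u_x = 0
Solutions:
 u(x) = C1 + Integral(x/cos(x), x)


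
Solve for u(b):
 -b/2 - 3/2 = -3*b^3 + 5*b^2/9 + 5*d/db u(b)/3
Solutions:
 u(b) = C1 + 9*b^4/20 - b^3/9 - 3*b^2/20 - 9*b/10


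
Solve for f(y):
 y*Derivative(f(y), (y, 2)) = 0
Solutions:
 f(y) = C1 + C2*y


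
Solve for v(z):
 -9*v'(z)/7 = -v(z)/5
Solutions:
 v(z) = C1*exp(7*z/45)


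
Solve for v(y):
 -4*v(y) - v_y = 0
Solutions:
 v(y) = C1*exp(-4*y)


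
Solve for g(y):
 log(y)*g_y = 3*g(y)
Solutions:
 g(y) = C1*exp(3*li(y))


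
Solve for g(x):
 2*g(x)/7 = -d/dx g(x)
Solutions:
 g(x) = C1*exp(-2*x/7)


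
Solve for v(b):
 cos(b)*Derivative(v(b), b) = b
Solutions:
 v(b) = C1 + Integral(b/cos(b), b)


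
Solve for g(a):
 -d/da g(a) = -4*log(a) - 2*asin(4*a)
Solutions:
 g(a) = C1 + 4*a*log(a) + 2*a*asin(4*a) - 4*a + sqrt(1 - 16*a^2)/2


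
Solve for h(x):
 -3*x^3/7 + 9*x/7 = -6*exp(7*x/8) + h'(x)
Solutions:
 h(x) = C1 - 3*x^4/28 + 9*x^2/14 + 48*exp(7*x/8)/7


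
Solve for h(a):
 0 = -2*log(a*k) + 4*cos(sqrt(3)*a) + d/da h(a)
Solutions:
 h(a) = C1 + 2*a*log(a*k) - 2*a - 4*sqrt(3)*sin(sqrt(3)*a)/3


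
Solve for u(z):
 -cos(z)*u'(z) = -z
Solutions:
 u(z) = C1 + Integral(z/cos(z), z)


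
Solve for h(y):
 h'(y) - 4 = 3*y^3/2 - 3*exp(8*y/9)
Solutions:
 h(y) = C1 + 3*y^4/8 + 4*y - 27*exp(8*y/9)/8


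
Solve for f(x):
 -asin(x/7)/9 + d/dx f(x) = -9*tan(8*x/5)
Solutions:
 f(x) = C1 + x*asin(x/7)/9 + sqrt(49 - x^2)/9 + 45*log(cos(8*x/5))/8


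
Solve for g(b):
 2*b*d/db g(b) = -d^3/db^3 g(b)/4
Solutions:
 g(b) = C1 + Integral(C2*airyai(-2*b) + C3*airybi(-2*b), b)


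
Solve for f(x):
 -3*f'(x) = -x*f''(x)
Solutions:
 f(x) = C1 + C2*x^4


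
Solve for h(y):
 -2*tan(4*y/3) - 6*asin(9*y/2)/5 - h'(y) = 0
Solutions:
 h(y) = C1 - 6*y*asin(9*y/2)/5 - 2*sqrt(4 - 81*y^2)/15 + 3*log(cos(4*y/3))/2


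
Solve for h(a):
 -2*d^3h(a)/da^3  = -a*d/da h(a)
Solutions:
 h(a) = C1 + Integral(C2*airyai(2^(2/3)*a/2) + C3*airybi(2^(2/3)*a/2), a)


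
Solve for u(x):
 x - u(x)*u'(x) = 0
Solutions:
 u(x) = -sqrt(C1 + x^2)
 u(x) = sqrt(C1 + x^2)


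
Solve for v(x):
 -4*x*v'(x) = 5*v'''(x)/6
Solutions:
 v(x) = C1 + Integral(C2*airyai(-2*3^(1/3)*5^(2/3)*x/5) + C3*airybi(-2*3^(1/3)*5^(2/3)*x/5), x)


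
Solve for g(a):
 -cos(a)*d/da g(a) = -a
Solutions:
 g(a) = C1 + Integral(a/cos(a), a)


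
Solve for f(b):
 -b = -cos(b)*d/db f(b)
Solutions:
 f(b) = C1 + Integral(b/cos(b), b)


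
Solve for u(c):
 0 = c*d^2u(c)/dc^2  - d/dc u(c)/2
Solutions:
 u(c) = C1 + C2*c^(3/2)


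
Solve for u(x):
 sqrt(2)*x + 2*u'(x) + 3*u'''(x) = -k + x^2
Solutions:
 u(x) = C1 + C2*sin(sqrt(6)*x/3) + C3*cos(sqrt(6)*x/3) - k*x/2 + x^3/6 - sqrt(2)*x^2/4 - 3*x/2


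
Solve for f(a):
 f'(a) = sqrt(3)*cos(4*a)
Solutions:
 f(a) = C1 + sqrt(3)*sin(4*a)/4


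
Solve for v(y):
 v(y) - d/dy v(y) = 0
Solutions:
 v(y) = C1*exp(y)


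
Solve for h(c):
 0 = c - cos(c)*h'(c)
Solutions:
 h(c) = C1 + Integral(c/cos(c), c)


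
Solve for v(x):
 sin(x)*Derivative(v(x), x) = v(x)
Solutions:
 v(x) = C1*sqrt(cos(x) - 1)/sqrt(cos(x) + 1)


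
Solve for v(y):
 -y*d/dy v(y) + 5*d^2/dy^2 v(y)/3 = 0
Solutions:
 v(y) = C1 + C2*erfi(sqrt(30)*y/10)


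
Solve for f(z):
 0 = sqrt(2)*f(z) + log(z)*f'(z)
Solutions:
 f(z) = C1*exp(-sqrt(2)*li(z))


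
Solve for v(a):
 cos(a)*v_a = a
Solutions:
 v(a) = C1 + Integral(a/cos(a), a)


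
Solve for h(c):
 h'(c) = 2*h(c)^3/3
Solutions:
 h(c) = -sqrt(6)*sqrt(-1/(C1 + 2*c))/2
 h(c) = sqrt(6)*sqrt(-1/(C1 + 2*c))/2


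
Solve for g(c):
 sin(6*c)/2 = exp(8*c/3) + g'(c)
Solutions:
 g(c) = C1 - 3*exp(8*c/3)/8 - cos(6*c)/12


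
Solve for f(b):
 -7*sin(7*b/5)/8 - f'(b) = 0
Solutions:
 f(b) = C1 + 5*cos(7*b/5)/8


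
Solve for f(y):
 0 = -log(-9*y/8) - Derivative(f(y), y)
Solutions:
 f(y) = C1 - y*log(-y) + y*(-2*log(3) + 1 + 3*log(2))


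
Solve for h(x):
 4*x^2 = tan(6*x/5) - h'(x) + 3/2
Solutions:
 h(x) = C1 - 4*x^3/3 + 3*x/2 - 5*log(cos(6*x/5))/6


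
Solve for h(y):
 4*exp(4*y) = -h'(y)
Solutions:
 h(y) = C1 - exp(4*y)


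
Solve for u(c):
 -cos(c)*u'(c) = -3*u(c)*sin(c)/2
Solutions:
 u(c) = C1/cos(c)^(3/2)


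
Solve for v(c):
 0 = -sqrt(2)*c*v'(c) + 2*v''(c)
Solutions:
 v(c) = C1 + C2*erfi(2^(1/4)*c/2)


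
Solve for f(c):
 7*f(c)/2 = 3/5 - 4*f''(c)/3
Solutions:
 f(c) = C1*sin(sqrt(42)*c/4) + C2*cos(sqrt(42)*c/4) + 6/35


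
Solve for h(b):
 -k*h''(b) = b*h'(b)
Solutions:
 h(b) = C1 + C2*sqrt(k)*erf(sqrt(2)*b*sqrt(1/k)/2)


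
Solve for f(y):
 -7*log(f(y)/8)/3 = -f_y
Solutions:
 3*Integral(1/(-log(_y) + 3*log(2)), (_y, f(y)))/7 = C1 - y


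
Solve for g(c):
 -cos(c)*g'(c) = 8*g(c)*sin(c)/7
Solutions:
 g(c) = C1*cos(c)^(8/7)


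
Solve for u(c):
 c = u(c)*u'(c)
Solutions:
 u(c) = -sqrt(C1 + c^2)
 u(c) = sqrt(C1 + c^2)


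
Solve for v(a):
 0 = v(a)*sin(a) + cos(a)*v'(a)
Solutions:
 v(a) = C1*cos(a)


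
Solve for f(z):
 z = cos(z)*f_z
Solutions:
 f(z) = C1 + Integral(z/cos(z), z)


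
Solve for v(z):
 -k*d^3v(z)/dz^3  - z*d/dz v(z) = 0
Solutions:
 v(z) = C1 + Integral(C2*airyai(z*(-1/k)^(1/3)) + C3*airybi(z*(-1/k)^(1/3)), z)


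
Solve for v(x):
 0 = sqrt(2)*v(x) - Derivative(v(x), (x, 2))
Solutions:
 v(x) = C1*exp(-2^(1/4)*x) + C2*exp(2^(1/4)*x)


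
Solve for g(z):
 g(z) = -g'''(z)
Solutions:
 g(z) = C3*exp(-z) + (C1*sin(sqrt(3)*z/2) + C2*cos(sqrt(3)*z/2))*exp(z/2)


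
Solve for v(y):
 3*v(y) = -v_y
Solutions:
 v(y) = C1*exp(-3*y)


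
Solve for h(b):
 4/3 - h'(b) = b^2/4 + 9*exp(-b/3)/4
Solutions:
 h(b) = C1 - b^3/12 + 4*b/3 + 27*exp(-b/3)/4


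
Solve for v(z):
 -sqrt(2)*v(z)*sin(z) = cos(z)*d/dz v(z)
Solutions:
 v(z) = C1*cos(z)^(sqrt(2))


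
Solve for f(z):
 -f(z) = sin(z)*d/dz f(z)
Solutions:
 f(z) = C1*sqrt(cos(z) + 1)/sqrt(cos(z) - 1)


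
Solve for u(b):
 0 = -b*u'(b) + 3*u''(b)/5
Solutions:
 u(b) = C1 + C2*erfi(sqrt(30)*b/6)


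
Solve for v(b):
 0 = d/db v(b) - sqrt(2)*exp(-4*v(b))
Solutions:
 v(b) = log(-I*(C1 + 4*sqrt(2)*b)^(1/4))
 v(b) = log(I*(C1 + 4*sqrt(2)*b)^(1/4))
 v(b) = log(-(C1 + 4*sqrt(2)*b)^(1/4))
 v(b) = log(C1 + 4*sqrt(2)*b)/4


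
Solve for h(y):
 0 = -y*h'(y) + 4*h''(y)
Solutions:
 h(y) = C1 + C2*erfi(sqrt(2)*y/4)


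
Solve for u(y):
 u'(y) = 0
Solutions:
 u(y) = C1


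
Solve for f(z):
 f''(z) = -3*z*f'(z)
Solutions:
 f(z) = C1 + C2*erf(sqrt(6)*z/2)


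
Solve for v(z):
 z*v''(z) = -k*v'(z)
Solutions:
 v(z) = C1 + z^(1 - re(k))*(C2*sin(log(z)*Abs(im(k))) + C3*cos(log(z)*im(k)))


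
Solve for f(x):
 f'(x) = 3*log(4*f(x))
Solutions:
 -Integral(1/(log(_y) + 2*log(2)), (_y, f(x)))/3 = C1 - x


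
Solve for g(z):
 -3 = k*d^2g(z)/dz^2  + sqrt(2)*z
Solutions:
 g(z) = C1 + C2*z - sqrt(2)*z^3/(6*k) - 3*z^2/(2*k)


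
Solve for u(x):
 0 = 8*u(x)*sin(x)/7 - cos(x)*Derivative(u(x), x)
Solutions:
 u(x) = C1/cos(x)^(8/7)


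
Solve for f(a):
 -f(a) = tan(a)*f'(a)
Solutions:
 f(a) = C1/sin(a)


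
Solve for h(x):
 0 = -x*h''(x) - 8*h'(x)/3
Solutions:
 h(x) = C1 + C2/x^(5/3)


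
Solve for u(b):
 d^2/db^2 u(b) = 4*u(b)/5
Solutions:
 u(b) = C1*exp(-2*sqrt(5)*b/5) + C2*exp(2*sqrt(5)*b/5)


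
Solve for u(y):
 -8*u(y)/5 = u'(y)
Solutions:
 u(y) = C1*exp(-8*y/5)


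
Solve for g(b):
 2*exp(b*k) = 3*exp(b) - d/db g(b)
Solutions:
 g(b) = C1 + 3*exp(b) - 2*exp(b*k)/k


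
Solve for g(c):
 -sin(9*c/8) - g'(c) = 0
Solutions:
 g(c) = C1 + 8*cos(9*c/8)/9


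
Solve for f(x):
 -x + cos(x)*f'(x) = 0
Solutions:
 f(x) = C1 + Integral(x/cos(x), x)


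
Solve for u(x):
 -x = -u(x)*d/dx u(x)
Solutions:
 u(x) = -sqrt(C1 + x^2)
 u(x) = sqrt(C1 + x^2)


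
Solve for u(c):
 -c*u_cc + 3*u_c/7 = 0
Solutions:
 u(c) = C1 + C2*c^(10/7)


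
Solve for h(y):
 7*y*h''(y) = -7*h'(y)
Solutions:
 h(y) = C1 + C2*log(y)


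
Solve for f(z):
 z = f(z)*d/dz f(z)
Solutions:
 f(z) = -sqrt(C1 + z^2)
 f(z) = sqrt(C1 + z^2)


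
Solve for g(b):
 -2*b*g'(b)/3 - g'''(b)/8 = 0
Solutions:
 g(b) = C1 + Integral(C2*airyai(-2*2^(1/3)*3^(2/3)*b/3) + C3*airybi(-2*2^(1/3)*3^(2/3)*b/3), b)


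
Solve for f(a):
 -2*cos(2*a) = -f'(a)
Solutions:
 f(a) = C1 + sin(2*a)


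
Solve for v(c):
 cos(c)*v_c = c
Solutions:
 v(c) = C1 + Integral(c/cos(c), c)


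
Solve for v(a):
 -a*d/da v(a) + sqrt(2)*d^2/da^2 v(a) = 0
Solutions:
 v(a) = C1 + C2*erfi(2^(1/4)*a/2)


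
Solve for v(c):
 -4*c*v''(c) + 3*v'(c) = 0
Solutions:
 v(c) = C1 + C2*c^(7/4)


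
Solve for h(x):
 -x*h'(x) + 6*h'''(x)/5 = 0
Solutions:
 h(x) = C1 + Integral(C2*airyai(5^(1/3)*6^(2/3)*x/6) + C3*airybi(5^(1/3)*6^(2/3)*x/6), x)


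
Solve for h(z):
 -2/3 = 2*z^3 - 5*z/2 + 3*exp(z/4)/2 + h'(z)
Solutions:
 h(z) = C1 - z^4/2 + 5*z^2/4 - 2*z/3 - 6*exp(z/4)


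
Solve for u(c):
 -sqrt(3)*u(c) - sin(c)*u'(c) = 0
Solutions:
 u(c) = C1*(cos(c) + 1)^(sqrt(3)/2)/(cos(c) - 1)^(sqrt(3)/2)


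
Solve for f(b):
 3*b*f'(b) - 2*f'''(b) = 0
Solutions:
 f(b) = C1 + Integral(C2*airyai(2^(2/3)*3^(1/3)*b/2) + C3*airybi(2^(2/3)*3^(1/3)*b/2), b)


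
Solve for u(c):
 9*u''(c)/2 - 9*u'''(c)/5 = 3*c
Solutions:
 u(c) = C1 + C2*c + C3*exp(5*c/2) + c^3/9 + 2*c^2/15


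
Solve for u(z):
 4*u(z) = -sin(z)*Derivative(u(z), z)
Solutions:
 u(z) = C1*(cos(z)^2 + 2*cos(z) + 1)/(cos(z)^2 - 2*cos(z) + 1)


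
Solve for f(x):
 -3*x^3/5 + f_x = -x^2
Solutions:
 f(x) = C1 + 3*x^4/20 - x^3/3


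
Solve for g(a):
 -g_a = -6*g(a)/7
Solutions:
 g(a) = C1*exp(6*a/7)


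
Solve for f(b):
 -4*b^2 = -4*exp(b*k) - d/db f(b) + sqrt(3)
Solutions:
 f(b) = C1 + 4*b^3/3 + sqrt(3)*b - 4*exp(b*k)/k


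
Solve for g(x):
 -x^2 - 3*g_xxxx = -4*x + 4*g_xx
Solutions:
 g(x) = C1 + C2*x + C3*sin(2*sqrt(3)*x/3) + C4*cos(2*sqrt(3)*x/3) - x^4/48 + x^3/6 + 3*x^2/16


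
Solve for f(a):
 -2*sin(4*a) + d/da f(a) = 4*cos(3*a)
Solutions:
 f(a) = C1 + 4*sin(3*a)/3 - cos(4*a)/2


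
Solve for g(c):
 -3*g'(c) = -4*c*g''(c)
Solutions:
 g(c) = C1 + C2*c^(7/4)


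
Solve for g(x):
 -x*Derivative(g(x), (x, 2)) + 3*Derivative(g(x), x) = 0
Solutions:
 g(x) = C1 + C2*x^4


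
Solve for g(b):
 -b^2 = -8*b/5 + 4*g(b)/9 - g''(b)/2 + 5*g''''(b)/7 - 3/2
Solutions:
 g(b) = -9*b^2/4 + 18*b/5 + (C1*sin(5^(3/4)*sqrt(6)*7^(1/4)*b*sin(atan(sqrt(1799)/21)/2)/15) + C2*cos(5^(3/4)*sqrt(6)*7^(1/4)*b*sin(atan(sqrt(1799)/21)/2)/15))*exp(-5^(3/4)*sqrt(6)*7^(1/4)*b*cos(atan(sqrt(1799)/21)/2)/15) + (C3*sin(5^(3/4)*sqrt(6)*7^(1/4)*b*sin(atan(sqrt(1799)/21)/2)/15) + C4*cos(5^(3/4)*sqrt(6)*7^(1/4)*b*sin(atan(sqrt(1799)/21)/2)/15))*exp(5^(3/4)*sqrt(6)*7^(1/4)*b*cos(atan(sqrt(1799)/21)/2)/15) - 27/16


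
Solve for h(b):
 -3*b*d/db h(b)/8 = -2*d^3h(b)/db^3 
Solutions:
 h(b) = C1 + Integral(C2*airyai(2^(2/3)*3^(1/3)*b/4) + C3*airybi(2^(2/3)*3^(1/3)*b/4), b)


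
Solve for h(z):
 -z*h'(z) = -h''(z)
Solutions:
 h(z) = C1 + C2*erfi(sqrt(2)*z/2)


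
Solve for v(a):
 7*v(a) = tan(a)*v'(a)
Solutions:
 v(a) = C1*sin(a)^7


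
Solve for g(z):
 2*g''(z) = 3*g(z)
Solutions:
 g(z) = C1*exp(-sqrt(6)*z/2) + C2*exp(sqrt(6)*z/2)


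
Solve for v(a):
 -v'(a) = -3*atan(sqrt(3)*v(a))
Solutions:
 Integral(1/atan(sqrt(3)*_y), (_y, v(a))) = C1 + 3*a


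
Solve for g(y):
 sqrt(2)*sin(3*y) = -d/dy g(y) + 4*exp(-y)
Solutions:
 g(y) = C1 + sqrt(2)*cos(3*y)/3 - 4*exp(-y)


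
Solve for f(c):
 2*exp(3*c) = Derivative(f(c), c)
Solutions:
 f(c) = C1 + 2*exp(3*c)/3


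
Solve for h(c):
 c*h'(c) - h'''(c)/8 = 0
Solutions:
 h(c) = C1 + Integral(C2*airyai(2*c) + C3*airybi(2*c), c)


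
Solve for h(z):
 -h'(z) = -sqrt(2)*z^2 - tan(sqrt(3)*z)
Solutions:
 h(z) = C1 + sqrt(2)*z^3/3 - sqrt(3)*log(cos(sqrt(3)*z))/3


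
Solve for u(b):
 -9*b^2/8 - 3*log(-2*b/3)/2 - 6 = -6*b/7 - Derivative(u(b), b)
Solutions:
 u(b) = C1 + 3*b^3/8 - 3*b^2/7 + 3*b*log(-b)/2 + b*(-2*log(3) + log(2) + log(6)/2 + 9/2)


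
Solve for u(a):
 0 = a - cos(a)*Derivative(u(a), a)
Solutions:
 u(a) = C1 + Integral(a/cos(a), a)


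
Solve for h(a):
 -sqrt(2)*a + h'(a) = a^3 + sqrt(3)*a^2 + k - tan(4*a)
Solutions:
 h(a) = C1 + a^4/4 + sqrt(3)*a^3/3 + sqrt(2)*a^2/2 + a*k + log(cos(4*a))/4


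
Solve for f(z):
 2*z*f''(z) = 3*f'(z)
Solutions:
 f(z) = C1 + C2*z^(5/2)


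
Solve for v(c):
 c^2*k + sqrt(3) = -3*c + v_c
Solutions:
 v(c) = C1 + c^3*k/3 + 3*c^2/2 + sqrt(3)*c


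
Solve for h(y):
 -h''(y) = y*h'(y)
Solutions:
 h(y) = C1 + C2*erf(sqrt(2)*y/2)


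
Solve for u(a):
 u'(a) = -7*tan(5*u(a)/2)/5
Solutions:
 u(a) = -2*asin(C1*exp(-7*a/2))/5 + 2*pi/5
 u(a) = 2*asin(C1*exp(-7*a/2))/5


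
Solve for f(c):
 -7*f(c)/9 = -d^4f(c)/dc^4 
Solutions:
 f(c) = C1*exp(-sqrt(3)*7^(1/4)*c/3) + C2*exp(sqrt(3)*7^(1/4)*c/3) + C3*sin(sqrt(3)*7^(1/4)*c/3) + C4*cos(sqrt(3)*7^(1/4)*c/3)


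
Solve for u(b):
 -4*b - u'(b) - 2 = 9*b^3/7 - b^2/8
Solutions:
 u(b) = C1 - 9*b^4/28 + b^3/24 - 2*b^2 - 2*b


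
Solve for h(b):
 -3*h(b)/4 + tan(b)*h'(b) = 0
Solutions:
 h(b) = C1*sin(b)^(3/4)


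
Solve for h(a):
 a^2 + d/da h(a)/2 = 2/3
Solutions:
 h(a) = C1 - 2*a^3/3 + 4*a/3


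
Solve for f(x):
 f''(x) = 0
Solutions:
 f(x) = C1 + C2*x


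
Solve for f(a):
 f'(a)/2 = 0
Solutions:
 f(a) = C1


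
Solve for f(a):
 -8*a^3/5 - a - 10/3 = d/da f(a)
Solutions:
 f(a) = C1 - 2*a^4/5 - a^2/2 - 10*a/3


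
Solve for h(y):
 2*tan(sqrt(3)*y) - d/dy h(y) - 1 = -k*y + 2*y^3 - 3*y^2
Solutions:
 h(y) = C1 + k*y^2/2 - y^4/2 + y^3 - y - 2*sqrt(3)*log(cos(sqrt(3)*y))/3


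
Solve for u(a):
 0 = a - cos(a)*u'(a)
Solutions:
 u(a) = C1 + Integral(a/cos(a), a)


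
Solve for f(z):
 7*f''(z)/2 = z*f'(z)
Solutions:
 f(z) = C1 + C2*erfi(sqrt(7)*z/7)


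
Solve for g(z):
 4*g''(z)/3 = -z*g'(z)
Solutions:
 g(z) = C1 + C2*erf(sqrt(6)*z/4)


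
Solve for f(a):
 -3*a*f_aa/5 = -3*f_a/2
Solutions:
 f(a) = C1 + C2*a^(7/2)


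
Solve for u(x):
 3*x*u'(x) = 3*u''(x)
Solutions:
 u(x) = C1 + C2*erfi(sqrt(2)*x/2)


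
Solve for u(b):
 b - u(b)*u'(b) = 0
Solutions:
 u(b) = -sqrt(C1 + b^2)
 u(b) = sqrt(C1 + b^2)


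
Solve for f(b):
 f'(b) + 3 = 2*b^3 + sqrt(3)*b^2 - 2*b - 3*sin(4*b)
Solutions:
 f(b) = C1 + b^4/2 + sqrt(3)*b^3/3 - b^2 - 3*b + 3*cos(4*b)/4


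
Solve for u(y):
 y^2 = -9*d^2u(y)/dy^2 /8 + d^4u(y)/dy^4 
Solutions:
 u(y) = C1 + C2*y + C3*exp(-3*sqrt(2)*y/4) + C4*exp(3*sqrt(2)*y/4) - 2*y^4/27 - 64*y^2/81


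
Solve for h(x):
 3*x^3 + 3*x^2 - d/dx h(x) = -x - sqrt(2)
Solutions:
 h(x) = C1 + 3*x^4/4 + x^3 + x^2/2 + sqrt(2)*x


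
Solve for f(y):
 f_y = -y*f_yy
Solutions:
 f(y) = C1 + C2*log(y)


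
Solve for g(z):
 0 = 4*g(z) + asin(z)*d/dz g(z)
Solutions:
 g(z) = C1*exp(-4*Integral(1/asin(z), z))


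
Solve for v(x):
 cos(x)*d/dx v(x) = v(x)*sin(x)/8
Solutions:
 v(x) = C1/cos(x)^(1/8)


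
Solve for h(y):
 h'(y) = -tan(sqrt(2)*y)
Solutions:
 h(y) = C1 + sqrt(2)*log(cos(sqrt(2)*y))/2


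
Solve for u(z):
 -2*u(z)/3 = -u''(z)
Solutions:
 u(z) = C1*exp(-sqrt(6)*z/3) + C2*exp(sqrt(6)*z/3)


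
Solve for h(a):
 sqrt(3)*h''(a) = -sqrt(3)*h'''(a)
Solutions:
 h(a) = C1 + C2*a + C3*exp(-a)


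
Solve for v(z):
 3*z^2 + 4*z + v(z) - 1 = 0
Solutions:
 v(z) = -3*z^2 - 4*z + 1


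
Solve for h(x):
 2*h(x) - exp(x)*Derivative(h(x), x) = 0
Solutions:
 h(x) = C1*exp(-2*exp(-x))


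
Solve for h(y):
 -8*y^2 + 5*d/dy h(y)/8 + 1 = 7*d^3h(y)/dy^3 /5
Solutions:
 h(y) = C1 + C2*exp(-5*sqrt(14)*y/28) + C3*exp(5*sqrt(14)*y/28) + 64*y^3/15 + 6968*y/125


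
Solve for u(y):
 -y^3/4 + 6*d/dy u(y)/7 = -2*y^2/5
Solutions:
 u(y) = C1 + 7*y^4/96 - 7*y^3/45


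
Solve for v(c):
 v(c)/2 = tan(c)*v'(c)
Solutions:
 v(c) = C1*sqrt(sin(c))


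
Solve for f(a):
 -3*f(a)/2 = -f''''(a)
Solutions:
 f(a) = C1*exp(-2^(3/4)*3^(1/4)*a/2) + C2*exp(2^(3/4)*3^(1/4)*a/2) + C3*sin(2^(3/4)*3^(1/4)*a/2) + C4*cos(2^(3/4)*3^(1/4)*a/2)


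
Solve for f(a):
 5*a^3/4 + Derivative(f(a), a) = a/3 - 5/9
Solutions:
 f(a) = C1 - 5*a^4/16 + a^2/6 - 5*a/9


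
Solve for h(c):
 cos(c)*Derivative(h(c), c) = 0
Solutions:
 h(c) = C1


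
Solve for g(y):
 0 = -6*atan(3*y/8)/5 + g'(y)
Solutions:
 g(y) = C1 + 6*y*atan(3*y/8)/5 - 8*log(9*y^2 + 64)/5


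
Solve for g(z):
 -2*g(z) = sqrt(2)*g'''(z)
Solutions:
 g(z) = C3*exp(-2^(1/6)*z) + (C1*sin(2^(1/6)*sqrt(3)*z/2) + C2*cos(2^(1/6)*sqrt(3)*z/2))*exp(2^(1/6)*z/2)


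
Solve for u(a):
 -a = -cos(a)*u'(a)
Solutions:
 u(a) = C1 + Integral(a/cos(a), a)


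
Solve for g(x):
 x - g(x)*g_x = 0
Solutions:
 g(x) = -sqrt(C1 + x^2)
 g(x) = sqrt(C1 + x^2)


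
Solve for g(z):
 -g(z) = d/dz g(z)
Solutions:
 g(z) = C1*exp(-z)


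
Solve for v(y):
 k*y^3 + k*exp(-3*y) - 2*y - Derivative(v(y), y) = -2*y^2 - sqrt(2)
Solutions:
 v(y) = C1 + k*y^4/4 - k*exp(-3*y)/3 + 2*y^3/3 - y^2 + sqrt(2)*y


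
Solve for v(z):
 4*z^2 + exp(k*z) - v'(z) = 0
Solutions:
 v(z) = C1 + 4*z^3/3 + exp(k*z)/k


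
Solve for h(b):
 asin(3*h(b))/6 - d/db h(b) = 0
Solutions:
 Integral(1/asin(3*_y), (_y, h(b))) = C1 + b/6


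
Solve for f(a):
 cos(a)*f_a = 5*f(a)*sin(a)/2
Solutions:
 f(a) = C1/cos(a)^(5/2)


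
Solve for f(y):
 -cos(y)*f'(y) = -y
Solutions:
 f(y) = C1 + Integral(y/cos(y), y)


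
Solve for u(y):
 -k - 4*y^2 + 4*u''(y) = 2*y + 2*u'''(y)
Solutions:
 u(y) = C1 + C2*y + C3*exp(2*y) + y^4/12 + y^3/4 + y^2*(k + 3)/8
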